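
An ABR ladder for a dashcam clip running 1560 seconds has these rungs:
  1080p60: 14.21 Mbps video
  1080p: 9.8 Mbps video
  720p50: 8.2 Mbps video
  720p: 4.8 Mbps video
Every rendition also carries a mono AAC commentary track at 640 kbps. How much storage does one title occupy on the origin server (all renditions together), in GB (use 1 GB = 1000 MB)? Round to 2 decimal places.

7.72 GB

Audio: 640 kbps = 0.640 Mbps.
Sum of rendition bitrates: (14.21+0.640) + (9.8+0.640) + (8.2+0.640) + (4.8+0.640) = 39.570 Mbps.
× 1560 s = 61,729 Mb = 7,716 MB = 7.716 GB.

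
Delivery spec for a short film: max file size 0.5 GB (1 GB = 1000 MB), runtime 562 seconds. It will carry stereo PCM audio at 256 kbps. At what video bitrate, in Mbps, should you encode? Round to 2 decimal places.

6.86 Mbps

Budget: 0.5 GB = 4000.0 Mb.
Total bitrate budget: 4000.0 Mb / 562 s = 7.117 Mbps.
Audio: 256 kbps = 0.256 Mbps.
Video: 7.117 − 0.256 = 6.861 Mbps.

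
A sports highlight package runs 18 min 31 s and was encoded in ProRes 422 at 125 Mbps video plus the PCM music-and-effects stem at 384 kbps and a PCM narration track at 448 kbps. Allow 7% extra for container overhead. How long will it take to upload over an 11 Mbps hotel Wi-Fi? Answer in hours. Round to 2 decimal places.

18 min 31 s = 1111 s
Audio total: 384 + 448 = 832 kbps = 0.832 Mbps.
Total bitrate: 125.832 Mbps.
File: 125.832 Mbps × 1111 s = 139799.4 Mb.
With 7% container overhead: ×1.07. → 149585.3 Mb.
At 11 Mbps: 149585.3 / 11 = 13598.7 s ≈ 3.78 hours.

3.78 hours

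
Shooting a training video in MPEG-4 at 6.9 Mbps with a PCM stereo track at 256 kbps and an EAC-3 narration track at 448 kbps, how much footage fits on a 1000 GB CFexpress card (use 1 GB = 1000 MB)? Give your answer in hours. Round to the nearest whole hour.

292 hours

Audio total: 256 + 448 = 704 kbps = 0.704 Mbps.
Total bitrate: 6.9 + 0.704 = 7.604 Mbps.
Capacity: 1000 GB = 8,000,000 Mb.
Recording time: 8,000,000 / 7.604 = 1,052,078 s ≈ 292 hours.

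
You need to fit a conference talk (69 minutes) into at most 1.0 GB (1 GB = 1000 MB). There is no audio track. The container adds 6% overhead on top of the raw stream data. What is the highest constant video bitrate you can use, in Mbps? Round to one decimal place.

Budget: 1.0 GB = 8000.0 Mb.
Stream payload after overhead: 8000.0 / 1.06 = 7547.2 Mb.
69 min = 4140 s
Total bitrate budget: 7547.2 Mb / 4140 s = 1.823 Mbps.

1.8 Mbps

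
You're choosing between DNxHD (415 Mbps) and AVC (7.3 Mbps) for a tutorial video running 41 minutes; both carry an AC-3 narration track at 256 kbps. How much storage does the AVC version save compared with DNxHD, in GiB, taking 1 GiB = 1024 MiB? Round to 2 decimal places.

116.76 GiB

41 min = 2460 s
Audio: 256 kbps = 0.256 Mbps.
DNxHD: 415.256 Mbps × 2460 s = 1021529.8 Mb = 118.922 GiB.
AVC: 7.556 Mbps × 2460 s = 18587.8 Mb = 2.164 GiB.
Saving: 118.922 − 2.164 = 116.758 GiB.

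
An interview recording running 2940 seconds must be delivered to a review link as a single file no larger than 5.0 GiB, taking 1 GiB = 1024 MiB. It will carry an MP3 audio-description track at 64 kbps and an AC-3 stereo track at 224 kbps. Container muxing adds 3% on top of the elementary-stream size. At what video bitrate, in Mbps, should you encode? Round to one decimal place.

13.9 Mbps

Budget: 5.0 GiB = 42949.7 Mb.
Stream payload after overhead: 42949.7 / 1.03 = 41698.7 Mb.
Total bitrate budget: 41698.7 Mb / 2940 s = 14.183 Mbps.
Audio total: 64 + 224 = 288 kbps = 0.288 Mbps.
Video: 14.183 − 0.288 = 13.895 Mbps.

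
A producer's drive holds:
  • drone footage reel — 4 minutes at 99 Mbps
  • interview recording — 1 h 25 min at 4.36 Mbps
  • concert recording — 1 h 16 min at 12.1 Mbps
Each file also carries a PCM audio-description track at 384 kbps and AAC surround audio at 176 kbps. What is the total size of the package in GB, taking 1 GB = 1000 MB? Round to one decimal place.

13.3 GB

Audio total: 384 + 176 = 560 kbps = 0.560 Mbps.
drone footage reel: 99.560 Mbps × 240 s = 23894.4 Mb
interview recording: 4.920 Mbps × 5100 s = 25092.0 Mb
concert recording: 12.660 Mbps × 4560 s = 57729.6 Mb
Total: 106716.0 Mb = 13339.5 MB.
= 13.34 GB.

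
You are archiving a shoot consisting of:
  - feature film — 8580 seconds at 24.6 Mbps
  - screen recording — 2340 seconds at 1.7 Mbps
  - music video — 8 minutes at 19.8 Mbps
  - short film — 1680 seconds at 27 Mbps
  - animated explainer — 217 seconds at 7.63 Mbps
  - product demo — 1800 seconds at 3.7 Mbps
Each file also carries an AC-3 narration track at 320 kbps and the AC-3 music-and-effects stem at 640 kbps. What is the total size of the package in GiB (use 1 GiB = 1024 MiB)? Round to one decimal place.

34.1 GiB

Audio total: 320 + 640 = 960 kbps = 0.960 Mbps.
feature film: 25.560 Mbps × 8580 s = 219304.8 Mb
screen recording: 2.660 Mbps × 2340 s = 6224.4 Mb
music video: 20.760 Mbps × 480 s = 9964.8 Mb
short film: 27.960 Mbps × 1680 s = 46972.8 Mb
animated explainer: 8.590 Mbps × 217 s = 1864.0 Mb
product demo: 4.660 Mbps × 1800 s = 8388.0 Mb
Total: 292718.8 Mb = 36589.9 MB.
= 34.08 GiB.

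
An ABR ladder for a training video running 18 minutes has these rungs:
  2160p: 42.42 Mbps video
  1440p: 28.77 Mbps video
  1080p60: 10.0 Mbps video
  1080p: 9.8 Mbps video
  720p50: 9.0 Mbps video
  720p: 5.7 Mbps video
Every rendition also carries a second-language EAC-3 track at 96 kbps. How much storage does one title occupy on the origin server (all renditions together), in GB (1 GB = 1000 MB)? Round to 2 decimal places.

18 min = 1080 s
Audio: 96 kbps = 0.096 Mbps.
Sum of rendition bitrates: (42.42+0.096) + (28.77+0.096) + (10.0+0.096) + (9.8+0.096) + (9.0+0.096) + (5.7+0.096) = 106.266 Mbps.
× 1080 s = 114,767 Mb = 14,346 MB = 14.35 GB.

14.35 GB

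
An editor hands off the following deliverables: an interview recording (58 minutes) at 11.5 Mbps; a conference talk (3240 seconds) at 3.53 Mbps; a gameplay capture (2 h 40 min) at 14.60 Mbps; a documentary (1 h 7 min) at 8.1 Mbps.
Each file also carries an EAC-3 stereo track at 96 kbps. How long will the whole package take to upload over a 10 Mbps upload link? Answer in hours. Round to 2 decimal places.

Audio: 96 kbps = 0.096 Mbps.
interview recording: 11.596 Mbps × 3480 s = 40354.1 Mb
conference talk: 3.626 Mbps × 3240 s = 11748.2 Mb
gameplay capture: 14.696 Mbps × 9600 s = 141081.6 Mb
documentary: 8.196 Mbps × 4020 s = 32947.9 Mb
Total: 226131.8 Mb = 28266.5 MB.
At 10 Mbps: 226131.8 / 10 = 22613 s ≈ 6.28 hours.

6.28 hours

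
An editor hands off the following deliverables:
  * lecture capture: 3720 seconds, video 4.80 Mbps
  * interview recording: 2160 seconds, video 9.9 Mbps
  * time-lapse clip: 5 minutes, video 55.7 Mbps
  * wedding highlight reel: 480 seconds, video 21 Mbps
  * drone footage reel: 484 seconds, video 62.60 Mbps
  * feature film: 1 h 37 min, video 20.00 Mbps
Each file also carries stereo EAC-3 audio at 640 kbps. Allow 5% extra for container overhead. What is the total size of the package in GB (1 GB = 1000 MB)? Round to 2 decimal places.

29.01 GB

Audio: 640 kbps = 0.640 Mbps.
lecture capture: 5.440 Mbps × 3720 s × 1.05 = 21248.6 Mb
interview recording: 10.540 Mbps × 2160 s × 1.05 = 23904.7 Mb
time-lapse clip: 56.340 Mbps × 300 s × 1.05 = 17747.1 Mb
wedding highlight reel: 21.640 Mbps × 480 s × 1.05 = 10906.6 Mb
drone footage reel: 63.240 Mbps × 484 s × 1.05 = 32138.6 Mb
feature film: 20.640 Mbps × 5820 s × 1.05 = 126131.0 Mb
Total: 232076.6 Mb = 29009.6 MB.
= 29.01 GB.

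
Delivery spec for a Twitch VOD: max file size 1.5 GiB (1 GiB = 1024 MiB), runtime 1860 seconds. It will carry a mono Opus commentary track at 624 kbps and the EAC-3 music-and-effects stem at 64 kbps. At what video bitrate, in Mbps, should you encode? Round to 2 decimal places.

6.24 Mbps

Budget: 1.5 GiB = 12884.9 Mb.
Total bitrate budget: 12884.9 Mb / 1860 s = 6.927 Mbps.
Audio total: 624 + 64 = 688 kbps = 0.688 Mbps.
Video: 6.927 − 0.688 = 6.239 Mbps.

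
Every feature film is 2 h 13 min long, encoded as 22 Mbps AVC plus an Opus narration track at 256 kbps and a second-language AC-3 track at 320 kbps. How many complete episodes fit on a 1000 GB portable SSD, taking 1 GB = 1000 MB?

2 h 13 min = 133 min = 7980 s
Audio total: 256 + 320 = 576 kbps = 0.576 Mbps.
Total bitrate: 22.576 Mbps.
Per item: 22.576 Mbps × 7980 s = 180,156 Mb = 22,520 MB.
Capacity: 1000 GB = 8,000,000 Mb; 44.41 items → 44 complete.

44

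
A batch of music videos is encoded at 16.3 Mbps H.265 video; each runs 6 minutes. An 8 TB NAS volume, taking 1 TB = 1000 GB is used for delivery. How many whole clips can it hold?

6 min = 360 s
Per item: 16.300 Mbps × 360 s = 5,868 Mb = 733.5 MB.
Capacity: 8 TB = 64,000,000 Mb; 10906.61 items → 10906 complete.

10906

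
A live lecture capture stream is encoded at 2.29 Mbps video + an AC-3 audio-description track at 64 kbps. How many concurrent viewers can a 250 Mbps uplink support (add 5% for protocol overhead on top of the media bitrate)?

101

Audio: 64 kbps = 0.064 Mbps.
Per-viewer media rate: 2.354 Mbps.
On the wire with 5% overhead: 2.472 Mbps.
250 Mbps = 250.0 Mbps; 250.0 / 2.472 = 101.14 → 101 viewers.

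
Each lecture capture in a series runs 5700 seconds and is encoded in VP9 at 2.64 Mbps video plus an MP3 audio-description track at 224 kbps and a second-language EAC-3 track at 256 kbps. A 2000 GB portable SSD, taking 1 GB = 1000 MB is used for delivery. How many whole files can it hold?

899

Audio total: 224 + 256 = 480 kbps = 0.480 Mbps.
Total bitrate: 3.120 Mbps.
Per item: 3.120 Mbps × 5700 s = 17,784 Mb = 2,223 MB.
Capacity: 2000 GB = 16,000,000 Mb; 899.69 items → 899 complete.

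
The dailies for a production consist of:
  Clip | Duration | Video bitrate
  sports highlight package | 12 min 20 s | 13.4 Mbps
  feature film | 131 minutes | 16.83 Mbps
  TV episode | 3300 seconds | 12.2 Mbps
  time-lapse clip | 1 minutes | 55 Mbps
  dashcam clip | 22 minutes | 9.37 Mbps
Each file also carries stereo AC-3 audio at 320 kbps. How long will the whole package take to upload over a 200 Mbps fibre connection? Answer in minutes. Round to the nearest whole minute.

Audio: 320 kbps = 0.320 Mbps.
sports highlight package: 13.720 Mbps × 740 s = 10152.8 Mb
feature film: 17.150 Mbps × 7860 s = 134799.0 Mb
TV episode: 12.520 Mbps × 3300 s = 41316.0 Mb
time-lapse clip: 55.320 Mbps × 60 s = 3319.2 Mb
dashcam clip: 9.690 Mbps × 1320 s = 12790.8 Mb
Total: 202377.8 Mb = 25297.2 MB.
At 200 Mbps: 202377.8 / 200 = 1012 s ≈ 16.9 minutes.

17 minutes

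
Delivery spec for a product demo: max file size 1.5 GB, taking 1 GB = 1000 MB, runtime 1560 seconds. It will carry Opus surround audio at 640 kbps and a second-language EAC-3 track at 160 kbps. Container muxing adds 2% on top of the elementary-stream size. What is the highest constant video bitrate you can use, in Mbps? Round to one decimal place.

6.7 Mbps

Budget: 1.5 GB = 12000.0 Mb.
Stream payload after overhead: 12000.0 / 1.02 = 11764.7 Mb.
Total bitrate budget: 11764.7 Mb / 1560 s = 7.541 Mbps.
Audio total: 640 + 160 = 800 kbps = 0.800 Mbps.
Video: 7.541 − 0.800 = 6.741 Mbps.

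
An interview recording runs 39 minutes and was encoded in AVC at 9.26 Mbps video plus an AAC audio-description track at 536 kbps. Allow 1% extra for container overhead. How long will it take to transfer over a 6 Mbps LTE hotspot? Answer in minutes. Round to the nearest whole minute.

39 min = 2340 s
Audio: 536 kbps = 0.536 Mbps.
Total bitrate: 9.796 Mbps.
File: 9.796 Mbps × 2340 s = 22922.6 Mb.
With 1% container overhead: ×1.01. → 23151.9 Mb.
At 6 Mbps: 23151.9 / 6 = 3858.6 s ≈ 64.3 minutes.

64 minutes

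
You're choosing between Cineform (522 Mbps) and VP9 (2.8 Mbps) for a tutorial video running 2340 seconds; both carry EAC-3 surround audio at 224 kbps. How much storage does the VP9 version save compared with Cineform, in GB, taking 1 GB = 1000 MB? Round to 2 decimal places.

151.87 GB

Audio: 224 kbps = 0.224 Mbps.
Cineform: 522.224 Mbps × 2340 s = 1222004.2 Mb = 152.751 GB.
VP9: 3.024 Mbps × 2340 s = 7076.2 Mb = 0.885 GB.
Saving: 152.751 − 0.885 = 151.866 GB.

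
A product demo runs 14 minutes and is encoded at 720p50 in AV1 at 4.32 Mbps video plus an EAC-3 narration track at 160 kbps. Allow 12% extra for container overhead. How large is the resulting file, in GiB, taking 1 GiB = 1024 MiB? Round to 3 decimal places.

0.491 GiB

14 min = 840 s
Audio: 160 kbps = 0.160 Mbps.
Total bitrate: 4.32 + 0.160 = 4.480 Mbps.
Stream data: 4.480 Mbps × 840 s = 3763.2 Mb.
With 12% container overhead: ×1.12.
4,215 Mb = 526,848,000 bytes ÷ 1,073,741,824 = 0.4907 GiB.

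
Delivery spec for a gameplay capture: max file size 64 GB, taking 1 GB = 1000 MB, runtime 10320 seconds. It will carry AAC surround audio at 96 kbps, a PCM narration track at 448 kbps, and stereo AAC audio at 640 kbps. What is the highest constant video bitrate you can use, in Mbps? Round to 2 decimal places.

Budget: 64 GB = 512000.0 Mb.
Total bitrate budget: 512000.0 Mb / 10320 s = 49.612 Mbps.
Audio total: 96 + 448 + 640 = 1184 kbps = 1.184 Mbps.
Video: 49.612 − 1.184 = 48.428 Mbps.

48.43 Mbps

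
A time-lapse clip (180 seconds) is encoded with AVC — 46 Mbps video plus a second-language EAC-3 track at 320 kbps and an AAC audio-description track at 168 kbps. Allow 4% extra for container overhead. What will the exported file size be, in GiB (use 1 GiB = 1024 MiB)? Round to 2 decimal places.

Audio total: 320 + 168 = 488 kbps = 0.488 Mbps.
Total bitrate: 46 + 0.488 = 46.488 Mbps.
Stream data: 46.488 Mbps × 180 s = 8367.8 Mb.
With 4% container overhead: ×1.04.
8,703 Mb = 1,087,819,200 bytes ÷ 1,073,741,824 = 1.013 GiB.

1.01 GiB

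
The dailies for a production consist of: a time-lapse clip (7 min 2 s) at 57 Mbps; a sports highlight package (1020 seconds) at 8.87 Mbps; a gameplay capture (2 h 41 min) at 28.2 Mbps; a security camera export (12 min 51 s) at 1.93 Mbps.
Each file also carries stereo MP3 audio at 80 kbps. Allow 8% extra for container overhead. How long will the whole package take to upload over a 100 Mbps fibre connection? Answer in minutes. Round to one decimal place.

Audio: 80 kbps = 0.080 Mbps.
time-lapse clip: 57.080 Mbps × 422 s × 1.08 = 26014.8 Mb
sports highlight package: 8.950 Mbps × 1020 s × 1.08 = 9859.3 Mb
gameplay capture: 28.280 Mbps × 9660 s × 1.08 = 295039.6 Mb
security camera export: 2.010 Mbps × 771 s × 1.08 = 1673.7 Mb
Total: 332587.4 Mb = 41573.4 MB.
At 100 Mbps: 332587.4 / 100 = 3326 s ≈ 55.4 minutes.

55.4 minutes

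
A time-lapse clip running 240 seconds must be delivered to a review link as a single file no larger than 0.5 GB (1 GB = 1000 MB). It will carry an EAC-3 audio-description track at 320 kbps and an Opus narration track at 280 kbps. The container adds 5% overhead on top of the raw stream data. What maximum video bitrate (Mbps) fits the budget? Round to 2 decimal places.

15.27 Mbps

Budget: 0.5 GB = 4000.0 Mb.
Stream payload after overhead: 4000.0 / 1.05 = 3809.5 Mb.
Total bitrate budget: 3809.5 Mb / 240 s = 15.873 Mbps.
Audio total: 320 + 280 = 600 kbps = 0.600 Mbps.
Video: 15.873 − 0.600 = 15.273 Mbps.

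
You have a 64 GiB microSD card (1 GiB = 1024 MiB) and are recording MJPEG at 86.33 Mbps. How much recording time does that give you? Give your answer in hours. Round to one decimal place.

1.8 hours

Capacity: 64 GiB = 549,756 Mb.
Recording time: 549,756 / 86.330 = 6,368 s ≈ 1.77 hours.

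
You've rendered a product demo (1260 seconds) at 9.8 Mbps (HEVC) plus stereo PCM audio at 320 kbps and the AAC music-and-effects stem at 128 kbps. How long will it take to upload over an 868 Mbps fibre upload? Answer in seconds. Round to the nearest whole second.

15 seconds

Audio total: 320 + 128 = 448 kbps = 0.448 Mbps.
Total bitrate: 10.248 Mbps.
File: 10.248 Mbps × 1260 s = 12912.5 Mb.
At 868 Mbps: 12912.5 / 868 = 14.9 s ≈ 14.9 seconds.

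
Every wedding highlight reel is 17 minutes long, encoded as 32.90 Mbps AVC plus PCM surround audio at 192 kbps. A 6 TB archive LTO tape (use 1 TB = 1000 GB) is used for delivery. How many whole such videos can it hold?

17 min = 1020 s
Audio: 192 kbps = 0.192 Mbps.
Total bitrate: 33.092 Mbps.
Per item: 33.092 Mbps × 1020 s = 33,754 Mb = 4,219 MB.
Capacity: 6 TB = 48,000,000 Mb; 1422.06 items → 1422 complete.

1422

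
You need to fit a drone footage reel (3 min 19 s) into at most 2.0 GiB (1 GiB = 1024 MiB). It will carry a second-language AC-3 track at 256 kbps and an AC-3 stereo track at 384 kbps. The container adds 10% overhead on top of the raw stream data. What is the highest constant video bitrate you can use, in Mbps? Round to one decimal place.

77.8 Mbps

Budget: 2.0 GiB = 17179.9 Mb.
Stream payload after overhead: 17179.9 / 1.10 = 15618.1 Mb.
3 min 19 s = 199 s
Total bitrate budget: 15618.1 Mb / 199 s = 78.483 Mbps.
Audio total: 256 + 384 = 640 kbps = 0.640 Mbps.
Video: 78.483 − 0.640 = 77.843 Mbps.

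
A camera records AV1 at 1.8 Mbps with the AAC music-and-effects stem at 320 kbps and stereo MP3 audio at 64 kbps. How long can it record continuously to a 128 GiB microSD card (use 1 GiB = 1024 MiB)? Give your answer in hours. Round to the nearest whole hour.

140 hours

Audio total: 320 + 64 = 384 kbps = 0.384 Mbps.
Total bitrate: 1.8 + 0.384 = 2.184 Mbps.
Capacity: 128 GiB = 1,099,512 Mb.
Recording time: 1,099,512 / 2.184 = 503,439 s ≈ 140 hours.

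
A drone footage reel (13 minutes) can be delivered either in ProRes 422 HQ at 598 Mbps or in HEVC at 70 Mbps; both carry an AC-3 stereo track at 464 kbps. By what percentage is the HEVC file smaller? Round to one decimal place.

13 min = 780 s
Audio: 464 kbps = 0.464 Mbps.
ProRes 422 HQ: 598.464 Mbps × 780 s = 466801.9 Mb = 58.350 GB.
HEVC: 70.464 Mbps × 780 s = 54961.9 Mb = 6.870 GB.
Reduction: (1 − 6.870/58.350) × 100 = 88.23%.

88.2%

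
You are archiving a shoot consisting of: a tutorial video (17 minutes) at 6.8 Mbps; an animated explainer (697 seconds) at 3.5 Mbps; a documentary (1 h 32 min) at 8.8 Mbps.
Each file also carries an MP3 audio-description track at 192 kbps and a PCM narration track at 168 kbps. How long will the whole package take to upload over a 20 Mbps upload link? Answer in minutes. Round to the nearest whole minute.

Audio total: 192 + 168 = 360 kbps = 0.360 Mbps.
tutorial video: 7.160 Mbps × 1020 s = 7303.2 Mb
animated explainer: 3.860 Mbps × 697 s = 2690.4 Mb
documentary: 9.160 Mbps × 5520 s = 50563.2 Mb
Total: 60556.8 Mb = 7569.6 MB.
At 20 Mbps: 60556.8 / 20 = 3028 s ≈ 50.5 minutes.

50 minutes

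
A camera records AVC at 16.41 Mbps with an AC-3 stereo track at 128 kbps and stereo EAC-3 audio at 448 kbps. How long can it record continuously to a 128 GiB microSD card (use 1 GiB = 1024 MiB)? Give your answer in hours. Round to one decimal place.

Audio total: 128 + 448 = 576 kbps = 0.576 Mbps.
Total bitrate: 16.41 + 0.576 = 16.986 Mbps.
Capacity: 128 GiB = 1,099,512 Mb.
Recording time: 1,099,512 / 16.986 = 64,730 s ≈ 18.0 hours.

18.0 hours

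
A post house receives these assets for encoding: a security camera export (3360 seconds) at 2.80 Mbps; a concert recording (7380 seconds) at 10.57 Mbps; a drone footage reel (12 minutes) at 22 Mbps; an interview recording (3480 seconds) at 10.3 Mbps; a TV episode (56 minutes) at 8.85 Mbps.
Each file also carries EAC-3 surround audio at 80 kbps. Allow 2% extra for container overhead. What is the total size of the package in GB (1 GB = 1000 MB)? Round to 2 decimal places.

Audio: 80 kbps = 0.080 Mbps.
security camera export: 2.880 Mbps × 3360 s × 1.02 = 9870.3 Mb
concert recording: 10.650 Mbps × 7380 s × 1.02 = 80168.9 Mb
drone footage reel: 22.080 Mbps × 720 s × 1.02 = 16215.6 Mb
interview recording: 10.380 Mbps × 3480 s × 1.02 = 36844.8 Mb
TV episode: 8.930 Mbps × 3360 s × 1.02 = 30604.9 Mb
Total: 173704.6 Mb = 21713.1 MB.
= 21.71 GB.

21.71 GB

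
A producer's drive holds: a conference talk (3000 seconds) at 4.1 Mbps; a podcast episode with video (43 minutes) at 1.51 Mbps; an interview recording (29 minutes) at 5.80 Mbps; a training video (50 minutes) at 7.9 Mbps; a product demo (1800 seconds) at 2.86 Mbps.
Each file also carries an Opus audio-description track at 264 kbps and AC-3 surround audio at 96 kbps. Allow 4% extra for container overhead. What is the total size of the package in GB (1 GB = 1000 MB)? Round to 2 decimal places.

7.73 GB

Audio total: 264 + 96 = 360 kbps = 0.360 Mbps.
conference talk: 4.460 Mbps × 3000 s × 1.04 = 13915.2 Mb
podcast episode with video: 1.870 Mbps × 2580 s × 1.04 = 5017.6 Mb
interview recording: 6.160 Mbps × 1740 s × 1.04 = 11147.1 Mb
training video: 8.260 Mbps × 3000 s × 1.04 = 25771.2 Mb
product demo: 3.220 Mbps × 1800 s × 1.04 = 6027.8 Mb
Total: 61879.0 Mb = 7734.9 MB.
= 7.735 GB.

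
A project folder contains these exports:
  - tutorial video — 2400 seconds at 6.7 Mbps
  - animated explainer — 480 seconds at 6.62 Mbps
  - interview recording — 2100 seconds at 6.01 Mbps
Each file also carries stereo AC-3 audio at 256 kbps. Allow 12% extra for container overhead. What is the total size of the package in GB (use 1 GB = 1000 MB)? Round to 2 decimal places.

Audio: 256 kbps = 0.256 Mbps.
tutorial video: 6.956 Mbps × 2400 s × 1.12 = 18697.7 Mb
animated explainer: 6.876 Mbps × 480 s × 1.12 = 3696.5 Mb
interview recording: 6.266 Mbps × 2100 s × 1.12 = 14737.6 Mb
Total: 37131.9 Mb = 4641.5 MB.
= 4.641 GB.

4.64 GB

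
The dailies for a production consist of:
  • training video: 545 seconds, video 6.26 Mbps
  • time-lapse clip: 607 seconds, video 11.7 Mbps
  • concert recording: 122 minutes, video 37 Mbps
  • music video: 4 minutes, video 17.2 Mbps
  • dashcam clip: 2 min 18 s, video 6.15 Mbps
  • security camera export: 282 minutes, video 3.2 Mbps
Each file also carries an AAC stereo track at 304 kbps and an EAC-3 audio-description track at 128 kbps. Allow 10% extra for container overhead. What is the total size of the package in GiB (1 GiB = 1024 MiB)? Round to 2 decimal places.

Audio total: 304 + 128 = 432 kbps = 0.432 Mbps.
training video: 6.692 Mbps × 545 s × 1.10 = 4011.9 Mb
time-lapse clip: 12.132 Mbps × 607 s × 1.10 = 8100.5 Mb
concert recording: 37.432 Mbps × 7320 s × 1.10 = 301402.5 Mb
music video: 17.632 Mbps × 240 s × 1.10 = 4654.8 Mb
dashcam clip: 6.582 Mbps × 138 s × 1.10 = 999.1 Mb
security camera export: 3.632 Mbps × 16920 s × 1.10 = 67598.8 Mb
Total: 386767.6 Mb = 48346.0 MB.
= 45.03 GiB.

45.03 GiB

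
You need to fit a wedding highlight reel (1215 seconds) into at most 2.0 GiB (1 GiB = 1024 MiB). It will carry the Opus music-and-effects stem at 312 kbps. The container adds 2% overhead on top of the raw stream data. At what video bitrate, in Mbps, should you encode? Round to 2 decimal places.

Budget: 2.0 GiB = 17179.9 Mb.
Stream payload after overhead: 17179.9 / 1.02 = 16843.0 Mb.
Total bitrate budget: 16843.0 Mb / 1215 s = 13.863 Mbps.
Audio: 312 kbps = 0.312 Mbps.
Video: 13.863 − 0.312 = 13.551 Mbps.

13.55 Mbps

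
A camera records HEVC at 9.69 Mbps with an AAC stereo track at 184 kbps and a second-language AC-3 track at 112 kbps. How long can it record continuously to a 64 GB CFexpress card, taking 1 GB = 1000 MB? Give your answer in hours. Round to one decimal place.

14.2 hours

Audio total: 184 + 112 = 296 kbps = 0.296 Mbps.
Total bitrate: 9.69 + 0.296 = 9.986 Mbps.
Capacity: 64 GB = 512,000 Mb.
Recording time: 512,000 / 9.986 = 51,272 s ≈ 14.2 hours.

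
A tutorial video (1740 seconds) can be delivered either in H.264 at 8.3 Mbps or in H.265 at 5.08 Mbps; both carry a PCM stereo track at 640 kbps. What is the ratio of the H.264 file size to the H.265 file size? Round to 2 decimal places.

1.56

Audio: 640 kbps = 0.640 Mbps.
H.264: 8.940 Mbps × 1740 s = 15555.6 Mb = 1.944 GB.
H.265: 5.720 Mbps × 1740 s = 9952.8 Mb = 1.244 GB.
Ratio: 1.944 / 1.244 = 1.563.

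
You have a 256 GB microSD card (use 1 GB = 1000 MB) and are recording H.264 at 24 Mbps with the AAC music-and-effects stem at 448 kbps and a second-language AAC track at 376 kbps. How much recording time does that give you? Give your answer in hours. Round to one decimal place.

22.9 hours

Audio total: 448 + 376 = 824 kbps = 0.824 Mbps.
Total bitrate: 24 + 0.824 = 24.824 Mbps.
Capacity: 256 GB = 2,048,000 Mb.
Recording time: 2,048,000 / 24.824 = 82,501 s ≈ 22.9 hours.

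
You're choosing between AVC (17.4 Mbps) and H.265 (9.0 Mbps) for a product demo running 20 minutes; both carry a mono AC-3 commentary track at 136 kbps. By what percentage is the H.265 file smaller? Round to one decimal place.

20 min = 1200 s
Audio: 136 kbps = 0.136 Mbps.
AVC: 17.536 Mbps × 1200 s = 21043.2 Mb = 2.450 GiB.
H.265: 9.136 Mbps × 1200 s = 10963.2 Mb = 1.276 GiB.
Reduction: (1 − 1.276/2.450) × 100 = 47.90%.

47.9%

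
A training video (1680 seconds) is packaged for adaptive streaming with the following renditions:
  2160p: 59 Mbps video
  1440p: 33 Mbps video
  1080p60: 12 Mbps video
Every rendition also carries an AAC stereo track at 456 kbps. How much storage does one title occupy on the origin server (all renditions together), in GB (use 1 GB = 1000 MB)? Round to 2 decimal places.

22.13 GB

Audio: 456 kbps = 0.456 Mbps.
Sum of rendition bitrates: (59+0.456) + (33+0.456) + (12+0.456) = 105.368 Mbps.
× 1680 s = 177,018 Mb = 22,127 MB = 22.13 GB.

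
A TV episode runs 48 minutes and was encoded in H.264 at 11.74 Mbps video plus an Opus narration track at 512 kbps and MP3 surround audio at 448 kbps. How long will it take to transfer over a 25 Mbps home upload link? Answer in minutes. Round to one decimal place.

24.4 minutes

48 min = 2880 s
Audio total: 512 + 448 = 960 kbps = 0.960 Mbps.
Total bitrate: 12.700 Mbps.
File: 12.700 Mbps × 2880 s = 36576.0 Mb.
At 25 Mbps: 36576.0 / 25 = 1463.0 s ≈ 24.4 minutes.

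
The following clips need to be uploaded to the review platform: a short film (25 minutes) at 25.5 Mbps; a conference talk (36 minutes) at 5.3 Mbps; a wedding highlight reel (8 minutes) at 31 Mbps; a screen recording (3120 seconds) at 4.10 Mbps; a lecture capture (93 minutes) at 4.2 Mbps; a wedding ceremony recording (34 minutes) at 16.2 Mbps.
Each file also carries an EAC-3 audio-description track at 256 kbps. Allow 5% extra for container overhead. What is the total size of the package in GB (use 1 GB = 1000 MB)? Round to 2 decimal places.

Audio: 256 kbps = 0.256 Mbps.
short film: 25.756 Mbps × 1500 s × 1.05 = 40565.7 Mb
conference talk: 5.556 Mbps × 2160 s × 1.05 = 12601.0 Mb
wedding highlight reel: 31.256 Mbps × 480 s × 1.05 = 15753.0 Mb
screen recording: 4.356 Mbps × 3120 s × 1.05 = 14270.3 Mb
lecture capture: 4.456 Mbps × 5580 s × 1.05 = 26107.7 Mb
wedding ceremony recording: 16.456 Mbps × 2040 s × 1.05 = 35248.8 Mb
Total: 144546.4 Mb = 18068.3 MB.
= 18.07 GB.

18.07 GB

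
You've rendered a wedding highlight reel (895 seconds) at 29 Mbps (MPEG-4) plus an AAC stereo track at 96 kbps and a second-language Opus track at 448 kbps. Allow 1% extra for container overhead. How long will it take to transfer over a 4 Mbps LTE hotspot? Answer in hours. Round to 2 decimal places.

1.85 hours

Audio total: 96 + 448 = 544 kbps = 0.544 Mbps.
Total bitrate: 29.544 Mbps.
File: 29.544 Mbps × 895 s = 26441.9 Mb.
With 1% container overhead: ×1.01. → 26706.3 Mb.
At 4 Mbps: 26706.3 / 4 = 6676.6 s ≈ 1.85 hours.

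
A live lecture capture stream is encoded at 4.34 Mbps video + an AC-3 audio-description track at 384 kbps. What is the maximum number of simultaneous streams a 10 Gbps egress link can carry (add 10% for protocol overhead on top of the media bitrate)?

Audio: 384 kbps = 0.384 Mbps.
Per-viewer media rate: 4.724 Mbps.
On the wire with 10% overhead: 5.196 Mbps.
10 Gbps = 10,000 Mbps; 10,000 / 5.196 = 1924.41 → 1924 viewers.

1924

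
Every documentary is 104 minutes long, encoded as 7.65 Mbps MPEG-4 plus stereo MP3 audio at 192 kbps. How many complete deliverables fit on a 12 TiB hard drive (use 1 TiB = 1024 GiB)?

2157

104 min = 6240 s
Audio: 192 kbps = 0.192 Mbps.
Total bitrate: 7.842 Mbps.
Per item: 7.842 Mbps × 6240 s = 48,934 Mb = 6,117 MB.
Capacity: 12 TiB = 105,553,116 Mb; 2157.05 items → 2157 complete.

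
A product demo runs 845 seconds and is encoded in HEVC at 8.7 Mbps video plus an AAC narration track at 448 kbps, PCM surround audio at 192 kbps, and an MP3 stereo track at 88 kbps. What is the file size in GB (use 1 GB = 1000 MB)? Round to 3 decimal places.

0.996 GB

Audio total: 448 + 192 + 88 = 728 kbps = 0.728 Mbps.
Total bitrate: 8.7 + 0.728 = 9.428 Mbps.
Stream data: 9.428 Mbps × 845 s = 7966.7 Mb.
7,967 Mb ÷ 8 = 995.8 MB → 0.9958 GB.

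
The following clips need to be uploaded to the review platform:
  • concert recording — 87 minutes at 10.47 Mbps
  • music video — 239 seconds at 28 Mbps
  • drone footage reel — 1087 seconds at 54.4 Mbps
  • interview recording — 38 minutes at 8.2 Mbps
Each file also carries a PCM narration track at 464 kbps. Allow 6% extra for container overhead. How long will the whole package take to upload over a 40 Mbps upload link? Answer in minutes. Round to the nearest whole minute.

63 minutes

Audio: 464 kbps = 0.464 Mbps.
concert recording: 10.934 Mbps × 5220 s × 1.06 = 60500.0 Mb
music video: 28.464 Mbps × 239 s × 1.06 = 7211.1 Mb
drone footage reel: 54.864 Mbps × 1087 s × 1.06 = 63215.4 Mb
interview recording: 8.664 Mbps × 2280 s × 1.06 = 20939.2 Mb
Total: 151865.6 Mb = 18983.2 MB.
At 40 Mbps: 151865.6 / 40 = 3797 s ≈ 63.3 minutes.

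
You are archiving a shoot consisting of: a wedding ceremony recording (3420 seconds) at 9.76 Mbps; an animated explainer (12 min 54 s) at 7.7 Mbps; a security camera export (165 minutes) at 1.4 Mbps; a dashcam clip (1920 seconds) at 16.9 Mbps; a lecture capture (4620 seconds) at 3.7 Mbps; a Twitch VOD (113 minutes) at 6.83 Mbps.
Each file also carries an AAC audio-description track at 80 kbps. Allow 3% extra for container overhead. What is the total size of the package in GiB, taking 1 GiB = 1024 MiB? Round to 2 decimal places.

Audio: 80 kbps = 0.080 Mbps.
wedding ceremony recording: 9.840 Mbps × 3420 s × 1.03 = 34662.4 Mb
animated explainer: 7.780 Mbps × 774 s × 1.03 = 6202.4 Mb
security camera export: 1.480 Mbps × 9900 s × 1.03 = 15091.6 Mb
dashcam clip: 16.980 Mbps × 1920 s × 1.03 = 33579.6 Mb
lecture capture: 3.780 Mbps × 4620 s × 1.03 = 17987.5 Mb
Twitch VOD: 6.910 Mbps × 6780 s × 1.03 = 48255.3 Mb
Total: 155778.8 Mb = 19472.3 MB.
= 18.14 GiB.

18.14 GiB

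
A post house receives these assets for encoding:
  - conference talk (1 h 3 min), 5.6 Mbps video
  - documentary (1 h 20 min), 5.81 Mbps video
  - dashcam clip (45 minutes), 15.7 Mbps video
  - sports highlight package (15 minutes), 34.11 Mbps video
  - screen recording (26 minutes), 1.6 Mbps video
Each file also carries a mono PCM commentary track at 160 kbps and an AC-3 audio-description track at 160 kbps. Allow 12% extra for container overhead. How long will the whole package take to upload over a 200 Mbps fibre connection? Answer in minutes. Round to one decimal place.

12.0 minutes

Audio total: 160 + 160 = 320 kbps = 0.320 Mbps.
conference talk: 5.920 Mbps × 3780 s × 1.12 = 25062.9 Mb
documentary: 6.130 Mbps × 4800 s × 1.12 = 32954.9 Mb
dashcam clip: 16.020 Mbps × 2700 s × 1.12 = 48444.5 Mb
sports highlight package: 34.430 Mbps × 900 s × 1.12 = 34705.4 Mb
screen recording: 1.920 Mbps × 1560 s × 1.12 = 3354.6 Mb
Total: 144522.3 Mb = 18065.3 MB.
At 200 Mbps: 144522.3 / 200 = 723 s ≈ 12 minutes.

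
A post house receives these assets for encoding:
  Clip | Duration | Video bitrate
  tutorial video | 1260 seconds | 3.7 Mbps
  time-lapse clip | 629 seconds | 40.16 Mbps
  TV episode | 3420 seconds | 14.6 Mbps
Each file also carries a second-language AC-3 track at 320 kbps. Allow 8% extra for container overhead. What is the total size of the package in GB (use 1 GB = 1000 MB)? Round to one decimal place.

11.0 GB

Audio: 320 kbps = 0.320 Mbps.
tutorial video: 4.020 Mbps × 1260 s × 1.08 = 5470.4 Mb
time-lapse clip: 40.480 Mbps × 629 s × 1.08 = 27498.9 Mb
TV episode: 14.920 Mbps × 3420 s × 1.08 = 55108.5 Mb
Total: 88077.8 Mb = 11009.7 MB.
= 11.01 GB.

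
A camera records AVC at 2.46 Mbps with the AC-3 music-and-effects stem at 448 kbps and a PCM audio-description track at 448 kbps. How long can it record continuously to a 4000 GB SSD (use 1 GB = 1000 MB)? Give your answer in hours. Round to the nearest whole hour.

2649 hours

Audio total: 448 + 448 = 896 kbps = 0.896 Mbps.
Total bitrate: 2.46 + 0.896 = 3.356 Mbps.
Capacity: 4000 GB = 32,000,000 Mb.
Recording time: 32,000,000 / 3.356 = 9,535,161 s ≈ 2,649 hours.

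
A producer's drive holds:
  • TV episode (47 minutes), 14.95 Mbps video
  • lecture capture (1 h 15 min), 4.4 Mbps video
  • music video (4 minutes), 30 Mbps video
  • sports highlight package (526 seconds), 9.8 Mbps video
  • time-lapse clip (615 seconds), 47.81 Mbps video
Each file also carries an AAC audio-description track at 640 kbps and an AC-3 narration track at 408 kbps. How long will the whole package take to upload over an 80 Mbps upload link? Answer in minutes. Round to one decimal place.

23.5 minutes

Audio total: 640 + 408 = 1048 kbps = 1.048 Mbps.
TV episode: 15.998 Mbps × 2820 s = 45114.4 Mb
lecture capture: 5.448 Mbps × 4500 s = 24516.0 Mb
music video: 31.048 Mbps × 240 s = 7451.5 Mb
sports highlight package: 10.848 Mbps × 526 s = 5706.0 Mb
time-lapse clip: 48.858 Mbps × 615 s = 30047.7 Mb
Total: 112835.6 Mb = 14104.4 MB.
At 80 Mbps: 112835.6 / 80 = 1410 s ≈ 23.5 minutes.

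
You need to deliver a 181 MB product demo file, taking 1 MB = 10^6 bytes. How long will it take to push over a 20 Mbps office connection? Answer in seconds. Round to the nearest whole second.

72 seconds

File: 181 MB = 1448.0 Mb.
At 20 Mbps: 1448.0 / 20 = 72.4 s ≈ 72.4 seconds.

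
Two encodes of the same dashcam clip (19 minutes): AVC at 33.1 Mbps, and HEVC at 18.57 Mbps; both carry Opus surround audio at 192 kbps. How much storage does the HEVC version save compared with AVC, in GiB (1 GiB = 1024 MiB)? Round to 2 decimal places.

1.93 GiB

19 min = 1140 s
Audio: 192 kbps = 0.192 Mbps.
AVC: 33.292 Mbps × 1140 s = 37952.9 Mb = 4.418 GiB.
HEVC: 18.762 Mbps × 1140 s = 21388.7 Mb = 2.490 GiB.
Saving: 4.418 − 2.490 = 1.928 GiB.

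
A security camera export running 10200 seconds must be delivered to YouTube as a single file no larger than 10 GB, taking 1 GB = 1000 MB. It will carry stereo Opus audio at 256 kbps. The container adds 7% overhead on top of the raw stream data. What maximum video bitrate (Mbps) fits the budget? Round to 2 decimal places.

Budget: 10 GB = 80000.0 Mb.
Stream payload after overhead: 80000.0 / 1.07 = 74766.4 Mb.
Total bitrate budget: 74766.4 Mb / 10200 s = 7.330 Mbps.
Audio: 256 kbps = 0.256 Mbps.
Video: 7.330 − 0.256 = 7.074 Mbps.

7.07 Mbps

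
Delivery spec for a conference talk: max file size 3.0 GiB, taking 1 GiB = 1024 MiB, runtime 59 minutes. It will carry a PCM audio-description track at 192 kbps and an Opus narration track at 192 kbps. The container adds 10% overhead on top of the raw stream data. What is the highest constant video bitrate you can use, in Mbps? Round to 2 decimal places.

Budget: 3.0 GiB = 25769.8 Mb.
Stream payload after overhead: 25769.8 / 1.10 = 23427.1 Mb.
59 min = 3540 s
Total bitrate budget: 23427.1 Mb / 3540 s = 6.618 Mbps.
Audio total: 192 + 192 = 384 kbps = 0.384 Mbps.
Video: 6.618 − 0.384 = 6.234 Mbps.

6.23 Mbps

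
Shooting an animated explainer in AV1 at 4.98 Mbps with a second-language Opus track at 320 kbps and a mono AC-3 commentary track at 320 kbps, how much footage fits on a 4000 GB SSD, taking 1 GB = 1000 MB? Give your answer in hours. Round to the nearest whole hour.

1582 hours

Audio total: 320 + 320 = 640 kbps = 0.640 Mbps.
Total bitrate: 4.98 + 0.640 = 5.620 Mbps.
Capacity: 4000 GB = 32,000,000 Mb.
Recording time: 32,000,000 / 5.620 = 5,693,950 s ≈ 1,582 hours.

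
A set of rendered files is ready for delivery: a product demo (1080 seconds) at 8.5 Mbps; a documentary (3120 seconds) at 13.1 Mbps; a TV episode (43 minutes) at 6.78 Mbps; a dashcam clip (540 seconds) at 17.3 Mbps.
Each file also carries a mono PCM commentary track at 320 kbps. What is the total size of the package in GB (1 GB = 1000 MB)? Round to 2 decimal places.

9.90 GB

Audio: 320 kbps = 0.320 Mbps.
product demo: 8.820 Mbps × 1080 s = 9525.6 Mb
documentary: 13.420 Mbps × 3120 s = 41870.4 Mb
TV episode: 7.100 Mbps × 2580 s = 18318.0 Mb
dashcam clip: 17.620 Mbps × 540 s = 9514.8 Mb
Total: 79228.8 Mb = 9903.6 MB.
= 9.904 GB.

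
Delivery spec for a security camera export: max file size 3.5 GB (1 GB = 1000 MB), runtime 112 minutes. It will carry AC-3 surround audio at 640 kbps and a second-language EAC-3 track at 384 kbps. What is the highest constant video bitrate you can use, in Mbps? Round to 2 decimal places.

3.14 Mbps

Budget: 3.5 GB = 28000.0 Mb.
112 min = 6720 s
Total bitrate budget: 28000.0 Mb / 6720 s = 4.167 Mbps.
Audio total: 640 + 384 = 1024 kbps = 1.024 Mbps.
Video: 4.167 − 1.024 = 3.143 Mbps.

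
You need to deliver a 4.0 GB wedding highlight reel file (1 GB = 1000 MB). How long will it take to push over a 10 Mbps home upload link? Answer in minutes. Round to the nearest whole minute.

53 minutes

File: 4.0 GB = 32000.0 Mb.
At 10 Mbps: 32000.0 / 10 = 3200.0 s ≈ 53.3 minutes.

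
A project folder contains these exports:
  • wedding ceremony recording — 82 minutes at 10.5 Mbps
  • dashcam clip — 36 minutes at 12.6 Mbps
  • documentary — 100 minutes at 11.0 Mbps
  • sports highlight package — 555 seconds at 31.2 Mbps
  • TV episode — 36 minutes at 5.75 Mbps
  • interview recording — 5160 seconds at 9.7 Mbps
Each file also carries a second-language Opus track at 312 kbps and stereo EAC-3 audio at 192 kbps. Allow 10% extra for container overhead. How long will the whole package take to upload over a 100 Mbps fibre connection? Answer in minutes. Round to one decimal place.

Audio total: 312 + 192 = 504 kbps = 0.504 Mbps.
wedding ceremony recording: 11.004 Mbps × 4920 s × 1.10 = 59553.6 Mb
dashcam clip: 13.104 Mbps × 2160 s × 1.10 = 31135.1 Mb
documentary: 11.504 Mbps × 6000 s × 1.10 = 75926.4 Mb
sports highlight package: 31.704 Mbps × 555 s × 1.10 = 19355.3 Mb
TV episode: 6.254 Mbps × 2160 s × 1.10 = 14859.5 Mb
interview recording: 10.204 Mbps × 5160 s × 1.10 = 57917.9 Mb
Total: 258747.9 Mb = 32343.5 MB.
At 100 Mbps: 258747.9 / 100 = 2587 s ≈ 43.1 minutes.

43.1 minutes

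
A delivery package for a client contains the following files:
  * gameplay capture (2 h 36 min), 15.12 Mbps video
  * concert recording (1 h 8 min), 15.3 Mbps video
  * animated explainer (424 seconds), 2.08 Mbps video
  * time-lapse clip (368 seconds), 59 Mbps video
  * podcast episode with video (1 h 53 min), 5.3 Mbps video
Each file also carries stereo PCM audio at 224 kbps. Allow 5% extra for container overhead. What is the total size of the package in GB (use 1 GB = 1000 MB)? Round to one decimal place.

Audio: 224 kbps = 0.224 Mbps.
gameplay capture: 15.344 Mbps × 9360 s × 1.05 = 150800.8 Mb
concert recording: 15.524 Mbps × 4080 s × 1.05 = 66504.8 Mb
animated explainer: 2.304 Mbps × 424 s × 1.05 = 1025.7 Mb
time-lapse clip: 59.224 Mbps × 368 s × 1.05 = 22884.2 Mb
podcast episode with video: 5.524 Mbps × 6780 s × 1.05 = 39325.4 Mb
Total: 280540.9 Mb = 35067.6 MB.
= 35.07 GB.

35.1 GB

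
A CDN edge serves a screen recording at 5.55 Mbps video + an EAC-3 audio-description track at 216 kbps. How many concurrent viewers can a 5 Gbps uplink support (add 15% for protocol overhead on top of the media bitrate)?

Audio: 216 kbps = 0.216 Mbps.
Per-viewer media rate: 5.766 Mbps.
On the wire with 15% overhead: 6.631 Mbps.
5 Gbps = 5,000 Mbps; 5,000 / 6.631 = 754.05 → 754 viewers.

754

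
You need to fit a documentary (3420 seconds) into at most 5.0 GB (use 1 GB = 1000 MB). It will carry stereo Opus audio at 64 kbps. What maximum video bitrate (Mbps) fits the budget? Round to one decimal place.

Budget: 5.0 GB = 40000.0 Mb.
Total bitrate budget: 40000.0 Mb / 3420 s = 11.696 Mbps.
Audio: 64 kbps = 0.064 Mbps.
Video: 11.696 − 0.064 = 11.632 Mbps.

11.6 Mbps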